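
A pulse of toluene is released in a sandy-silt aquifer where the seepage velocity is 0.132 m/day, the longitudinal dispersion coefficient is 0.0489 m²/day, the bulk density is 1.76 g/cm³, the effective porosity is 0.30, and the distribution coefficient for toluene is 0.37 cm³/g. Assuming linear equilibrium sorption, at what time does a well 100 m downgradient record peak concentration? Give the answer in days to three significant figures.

Retardation factor R = 1 + ρ_b·K_d/n = 1 + 1.76 × 0.37/0.30 = 3.171.
Sorption retards both mechanisms: v_R = v/R = 0.04163 m/day, D_R = D/R = 0.01542 m²/day.
Peak time from v_R²t² + 2D_R t − x² = 0: t = (√(D_R² + v_R²x²) − D_R)/v_R².
√(D_R² + v_R²x²) = √(0.01542² + 0.04163² × 100²) = 4.163; v_R² = 0.001733.
t = (4.163 − 0.01542)/0.001733 = 2390 days.

2390 days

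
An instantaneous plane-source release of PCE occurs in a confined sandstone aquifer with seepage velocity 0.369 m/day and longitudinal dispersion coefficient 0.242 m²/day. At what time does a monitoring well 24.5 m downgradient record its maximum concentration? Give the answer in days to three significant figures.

64.6 days

For the 1D instantaneous-source solution, setting ∂C/∂t = 0 at fixed x gives v²t² + 2Dt − x² = 0, so t = (√(D² + v²x²) − D)/v².
√(D² + v²x²) = √(0.242² + 0.369² × 24.5²) = 9.044; v² = 0.136161.
t = (9.044 − 0.242)/0.136161 = 64.6 days (vs. the pure-advection estimate x/v = 66.4 d).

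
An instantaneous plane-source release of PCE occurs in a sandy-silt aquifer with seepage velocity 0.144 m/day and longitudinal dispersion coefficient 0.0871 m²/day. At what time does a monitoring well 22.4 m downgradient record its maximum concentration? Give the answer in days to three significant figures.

151 days

For the 1D instantaneous-source solution, setting ∂C/∂t = 0 at fixed x gives v²t² + 2Dt − x² = 0, so t = (√(D² + v²x²) − D)/v².
√(D² + v²x²) = √(0.0871² + 0.144² × 22.4²) = 3.227; v² = 0.020736.
t = (3.227 − 0.0871)/0.020736 = 151 days (vs. the pure-advection estimate x/v = 156 d).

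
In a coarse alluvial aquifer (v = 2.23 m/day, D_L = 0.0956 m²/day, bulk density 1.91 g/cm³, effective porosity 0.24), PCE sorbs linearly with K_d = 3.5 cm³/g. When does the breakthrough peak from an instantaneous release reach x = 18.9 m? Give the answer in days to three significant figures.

Retardation factor R = 1 + ρ_b·K_d/n = 1 + 1.91 × 3.5/0.24 = 28.85.
Sorption retards both mechanisms: v_R = v/R = 0.07730 m/day, D_R = D/R = 0.003314 m²/day.
Peak time from v_R²t² + 2D_R t − x² = 0: t = (√(D_R² + v_R²x²) − D_R)/v_R².
√(D_R² + v_R²x²) = √(0.003314² + 0.07730² × 18.9²) = 1.461; v_R² = 0.005975.
t = (1.461 − 0.003314)/0.005975 = 244 days.

244 days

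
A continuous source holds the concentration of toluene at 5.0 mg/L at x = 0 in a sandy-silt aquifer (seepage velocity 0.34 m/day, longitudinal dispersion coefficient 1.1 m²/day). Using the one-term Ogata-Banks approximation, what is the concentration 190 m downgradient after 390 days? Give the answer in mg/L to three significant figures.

For a continuous step input, C/C₀ ≈ ½·erfc((x−vt)/(2√(Dt))).
vt = 0.34 × 390 = 132.6 m and 2√(Dt) = 2√(1.1 × 390) = 41.42 m.
Argument (x−vt)/(2√(Dt)) = (190 − 132.6)/41.42 = 1.386; ½·erfc(1.386) = 0.02499.
C = 5.0 × 0.02499 = 0.125 mg/L.

0.125 mg/L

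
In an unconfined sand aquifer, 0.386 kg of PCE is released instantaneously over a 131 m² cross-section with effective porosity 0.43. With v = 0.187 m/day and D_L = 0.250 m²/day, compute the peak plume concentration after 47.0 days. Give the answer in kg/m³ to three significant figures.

The peak of an instantaneous 1D plume sits at x = vt; there the Gaussian factor is 1 and C_max = M/(n_e·A·√(4πDt)), where n_e·A is the pore area the mass is dissolved in.
√(4πDt) = √(4π × 0.250 × 47.0) = 12.15 m, so C_max = 0.386/(0.43 × 131 × 12.15) = 0.000564 kg/m³.

0.000564 kg/m³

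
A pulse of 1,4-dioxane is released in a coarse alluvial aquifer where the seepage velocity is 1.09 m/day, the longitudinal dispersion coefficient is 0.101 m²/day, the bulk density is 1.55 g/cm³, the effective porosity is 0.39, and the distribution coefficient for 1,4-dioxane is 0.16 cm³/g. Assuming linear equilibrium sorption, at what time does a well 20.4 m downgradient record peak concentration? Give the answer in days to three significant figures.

Retardation factor R = 1 + ρ_b·K_d/n = 1 + 1.55 × 0.16/0.39 = 1.636.
Sorption retards both mechanisms: v_R = v/R = 0.6663 m/day, D_R = D/R = 0.06174 m²/day.
Peak time from v_R²t² + 2D_R t − x² = 0: t = (√(D_R² + v_R²x²) − D_R)/v_R².
√(D_R² + v_R²x²) = √(0.06174² + 0.6663² × 20.4²) = 13.59; v_R² = 0.4440.
t = (13.59 − 0.06174)/0.4440 = 30.5 days.

30.5 days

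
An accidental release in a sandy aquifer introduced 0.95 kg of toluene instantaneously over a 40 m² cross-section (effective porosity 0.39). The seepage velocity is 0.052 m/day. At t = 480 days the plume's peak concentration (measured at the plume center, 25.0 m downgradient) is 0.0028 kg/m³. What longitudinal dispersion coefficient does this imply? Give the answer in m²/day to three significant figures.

0.0784 m²/day

At the plume center C_max = M/(n_e·A·√(4πDt)), so D = M²/(4πt·(n_e·A·C_max)²).
n_e·A·C_max = 0.39 × 40 × 0.0028 = 0.04368 kg/m.
D = 0.95²/(4π × 480 × 0.04368²) = 0.0784 m²/day.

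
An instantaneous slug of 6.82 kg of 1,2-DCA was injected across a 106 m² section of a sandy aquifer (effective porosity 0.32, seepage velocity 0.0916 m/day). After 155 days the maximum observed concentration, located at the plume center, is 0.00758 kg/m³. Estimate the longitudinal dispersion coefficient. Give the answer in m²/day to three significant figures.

0.361 m²/day

At the plume center C_max = M/(n_e·A·√(4πDt)), so D = M²/(4πt·(n_e·A·C_max)²).
n_e·A·C_max = 0.32 × 106 × 0.00758 = 0.2571 kg/m.
D = 6.82²/(4π × 155 × 0.2571²) = 0.361 m²/day.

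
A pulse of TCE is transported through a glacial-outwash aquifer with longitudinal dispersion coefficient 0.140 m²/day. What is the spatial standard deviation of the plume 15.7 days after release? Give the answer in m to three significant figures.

Dispersive spreading gives a Gaussian with σ² = 2Dt; advection only shifts the center.
σ = √(2 × 0.140 × 15.7) = 2.10 m.

2.10 m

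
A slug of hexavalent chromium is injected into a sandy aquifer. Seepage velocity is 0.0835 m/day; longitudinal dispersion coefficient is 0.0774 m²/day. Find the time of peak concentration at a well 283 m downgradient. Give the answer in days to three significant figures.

3380 days

For the 1D instantaneous-source solution, setting ∂C/∂t = 0 at fixed x gives v²t² + 2Dt − x² = 0, so t = (√(D² + v²x²) − D)/v².
√(D² + v²x²) = √(0.0774² + 0.0835² × 283²) = 23.63; v² = 0.00697225.
t = (23.63 − 0.0774)/0.00697225 = 3380 days (vs. the pure-advection estimate x/v = 3390 d).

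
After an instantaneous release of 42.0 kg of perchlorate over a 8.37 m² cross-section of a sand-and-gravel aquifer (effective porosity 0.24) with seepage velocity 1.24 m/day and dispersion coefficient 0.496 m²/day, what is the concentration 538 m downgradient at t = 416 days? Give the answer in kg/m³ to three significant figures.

0.226 kg/m³

For an instantaneous plane source, C(x,t) = M/(n_e·A·√(4πDt)) · exp(−(x−vt)²/(4Dt)), with n_e·A the pore (flow) area.
Plume center vt = 1.24 × 416 = 515.84 m, so the well at 538 m is 22.16 m downgradient of the peak.
√(4πDt) = 50.92 m, giving peak height M/(n_e·A·√(4πDt)) = 42.0/(0.24 × 8.37 × 50.92) = 0.4106 kg/m³.
(x−vt)²/(4Dt) = (22.16)²/(4 × 0.496 × 416) = 0.5950; exp(−0.5950) = 0.5516.
C = 0.4106 × 0.5516 = 0.226 kg/m³.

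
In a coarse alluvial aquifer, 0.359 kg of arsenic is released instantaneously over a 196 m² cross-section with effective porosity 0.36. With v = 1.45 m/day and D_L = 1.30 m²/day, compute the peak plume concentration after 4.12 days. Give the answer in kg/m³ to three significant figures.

0.000620 kg/m³

The peak of an instantaneous 1D plume sits at x = vt; there the Gaussian factor is 1 and C_max = M/(n_e·A·√(4πDt)), where n_e·A is the pore area the mass is dissolved in.
√(4πDt) = √(4π × 1.30 × 4.12) = 8.204 m, so C_max = 0.359/(0.36 × 196 × 8.204) = 0.000620 kg/m³.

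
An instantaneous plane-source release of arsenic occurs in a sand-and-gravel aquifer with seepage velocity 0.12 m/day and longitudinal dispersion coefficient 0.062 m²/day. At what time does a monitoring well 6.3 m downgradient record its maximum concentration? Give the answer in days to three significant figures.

48.4 days

For the 1D instantaneous-source solution, setting ∂C/∂t = 0 at fixed x gives v²t² + 2Dt − x² = 0, so t = (√(D² + v²x²) − D)/v².
√(D² + v²x²) = √(0.062² + 0.12² × 6.3²) = 0.7585; v² = 0.0144.
t = (0.7585 − 0.062)/0.0144 = 48.4 days (vs. the pure-advection estimate x/v = 52.5 d).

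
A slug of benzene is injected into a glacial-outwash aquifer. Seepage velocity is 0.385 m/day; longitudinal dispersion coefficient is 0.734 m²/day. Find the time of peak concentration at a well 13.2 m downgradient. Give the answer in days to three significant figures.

29.7 days

For the 1D instantaneous-source solution, setting ∂C/∂t = 0 at fixed x gives v²t² + 2Dt − x² = 0, so t = (√(D² + v²x²) − D)/v².
√(D² + v²x²) = √(0.734² + 0.385² × 13.2²) = 5.135; v² = 0.148225.
t = (5.135 − 0.734)/0.148225 = 29.7 days (vs. the pure-advection estimate x/v = 34.3 d).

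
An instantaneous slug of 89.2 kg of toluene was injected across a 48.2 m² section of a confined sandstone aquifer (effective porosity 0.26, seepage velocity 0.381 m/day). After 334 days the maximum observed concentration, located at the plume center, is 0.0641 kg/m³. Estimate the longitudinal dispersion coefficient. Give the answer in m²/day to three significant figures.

At the plume center C_max = M/(n_e·A·√(4πDt)), so D = M²/(4πt·(n_e·A·C_max)²).
n_e·A·C_max = 0.26 × 48.2 × 0.0641 = 0.8033 kg/m.
D = 89.2²/(4π × 334 × 0.8033²) = 2.94 m²/day.

2.94 m²/day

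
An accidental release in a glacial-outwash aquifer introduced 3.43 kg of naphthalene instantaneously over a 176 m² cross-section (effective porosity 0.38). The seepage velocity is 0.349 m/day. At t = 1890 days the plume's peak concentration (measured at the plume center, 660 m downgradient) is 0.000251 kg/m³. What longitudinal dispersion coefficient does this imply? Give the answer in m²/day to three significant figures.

At the plume center C_max = M/(n_e·A·√(4πDt)), so D = M²/(4πt·(n_e·A·C_max)²).
n_e·A·C_max = 0.38 × 176 × 0.000251 = 0.01679 kg/m.
D = 3.43²/(4π × 1890 × 0.01679²) = 1.76 m²/day.

1.76 m²/day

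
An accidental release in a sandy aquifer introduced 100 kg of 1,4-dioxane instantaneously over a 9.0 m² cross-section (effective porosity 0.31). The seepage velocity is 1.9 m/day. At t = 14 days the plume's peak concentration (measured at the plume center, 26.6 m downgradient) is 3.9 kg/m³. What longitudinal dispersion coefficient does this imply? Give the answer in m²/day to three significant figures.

0.480 m²/day

At the plume center C_max = M/(n_e·A·√(4πDt)), so D = M²/(4πt·(n_e·A·C_max)²).
n_e·A·C_max = 0.31 × 9.0 × 3.9 = 10.88 kg/m.
D = 100²/(4π × 14 × 10.88²) = 0.480 m²/day.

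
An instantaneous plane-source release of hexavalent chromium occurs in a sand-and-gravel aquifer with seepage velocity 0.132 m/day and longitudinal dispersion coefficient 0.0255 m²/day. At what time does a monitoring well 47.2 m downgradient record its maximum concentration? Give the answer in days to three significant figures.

For the 1D instantaneous-source solution, setting ∂C/∂t = 0 at fixed x gives v²t² + 2Dt − x² = 0, so t = (√(D² + v²x²) − D)/v².
√(D² + v²x²) = √(0.0255² + 0.132² × 47.2²) = 6.230; v² = 0.017424.
t = (6.230 − 0.0255)/0.017424 = 356 days (vs. the pure-advection estimate x/v = 358 d).

356 days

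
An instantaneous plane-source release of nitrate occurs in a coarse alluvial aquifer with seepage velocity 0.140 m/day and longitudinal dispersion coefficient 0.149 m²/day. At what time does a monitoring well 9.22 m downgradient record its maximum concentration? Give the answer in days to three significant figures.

58.7 days

For the 1D instantaneous-source solution, setting ∂C/∂t = 0 at fixed x gives v²t² + 2Dt − x² = 0, so t = (√(D² + v²x²) − D)/v².
√(D² + v²x²) = √(0.149² + 0.140² × 9.22²) = 1.299; v² = 0.0196.
t = (1.299 − 0.149)/0.0196 = 58.7 days (vs. the pure-advection estimate x/v = 65.9 d).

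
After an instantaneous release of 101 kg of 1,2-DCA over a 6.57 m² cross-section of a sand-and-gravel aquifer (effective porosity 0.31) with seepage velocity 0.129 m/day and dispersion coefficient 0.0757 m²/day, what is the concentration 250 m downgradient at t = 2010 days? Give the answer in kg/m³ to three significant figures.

0.984 kg/m³

For an instantaneous plane source, C(x,t) = M/(n_e·A·√(4πDt)) · exp(−(x−vt)²/(4Dt)), with n_e·A the pore (flow) area.
Plume center vt = 0.129 × 2010 = 259.29 m, so the well at 250 m is 9.29 m upgradient of the peak.
√(4πDt) = 43.73 m, giving peak height M/(n_e·A·√(4πDt)) = 101/(0.31 × 6.57 × 43.73) = 1.134 kg/m³.
(x−vt)²/(4Dt) = (-9.29)²/(4 × 0.0757 × 2010) = 0.1418; exp(−0.1418) = 0.8678.
C = 1.134 × 0.8678 = 0.984 kg/m³.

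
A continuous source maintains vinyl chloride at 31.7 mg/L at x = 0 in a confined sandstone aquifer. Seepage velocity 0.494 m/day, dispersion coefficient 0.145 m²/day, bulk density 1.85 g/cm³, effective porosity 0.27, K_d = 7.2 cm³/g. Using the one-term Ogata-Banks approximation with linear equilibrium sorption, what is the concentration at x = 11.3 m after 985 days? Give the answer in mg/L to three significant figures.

Retardation factor R = 1 + ρ_b·K_d/n = 1 + 1.85 × 7.2/0.27 = 50.33.
Sorption retards both mechanisms: v_R = v/R = 0.009815 m/day, D_R = D/R = 0.002881 m²/day.
v_R·t = 0.009815 × 985 = 9.667775 m; 2√(D_R t) = 3.369 m; argument = (11.3 − 9.667775)/3.369 = 0.4845.
C = C₀ × ½·erfc(0.4845) = 31.7 × 0.2466 = 7.82 mg/L.

7.82 mg/L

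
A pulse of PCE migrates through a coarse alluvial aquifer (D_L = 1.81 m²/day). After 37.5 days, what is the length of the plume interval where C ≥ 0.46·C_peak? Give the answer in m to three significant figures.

29.0 m

The plume is Gaussian with σ = √(2Dt) = √(2 × 1.81 × 37.5) = 11.65 m.
C/C_peak = exp(−Δx²/(2σ²)) = 0.46 ⇒ Δx = σ·√(−2 ln 0.46) = 11.65 × 1.246 = 14.52 m.
Width = 2Δx = 29.0 m.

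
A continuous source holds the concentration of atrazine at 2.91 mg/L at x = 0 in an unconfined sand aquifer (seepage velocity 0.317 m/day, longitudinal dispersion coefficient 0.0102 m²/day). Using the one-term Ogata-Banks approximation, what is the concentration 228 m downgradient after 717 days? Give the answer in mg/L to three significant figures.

1.24 mg/L

For a continuous step input, C/C₀ ≈ ½·erfc((x−vt)/(2√(Dt))).
vt = 0.317 × 717 = 227.289 m and 2√(Dt) = 2√(0.0102 × 717) = 5.409 m.
Argument (x−vt)/(2√(Dt)) = (228 − 227.289)/5.409 = 0.1314; ½·erfc(0.1314) = 0.4263.
C = 2.91 × 0.4263 = 1.24 mg/L.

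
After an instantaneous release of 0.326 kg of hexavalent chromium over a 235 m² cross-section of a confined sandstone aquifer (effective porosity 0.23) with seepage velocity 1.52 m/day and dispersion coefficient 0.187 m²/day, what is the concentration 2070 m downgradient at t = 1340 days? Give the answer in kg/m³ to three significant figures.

3.58e-05 kg/m³

For an instantaneous plane source, C(x,t) = M/(n_e·A·√(4πDt)) · exp(−(x−vt)²/(4Dt)), with n_e·A the pore (flow) area.
Plume center vt = 1.52 × 1340 = 2036.8 m, so the well at 2070 m is 33.2 m downgradient of the peak.
√(4πDt) = 56.11 m, giving peak height M/(n_e·A·√(4πDt)) = 0.326/(0.23 × 235 × 56.11) = 0.0001075 kg/m³.
(x−vt)²/(4Dt) = (33.2)²/(4 × 0.187 × 1340) = 1.100; exp(−1.100) = 0.3329.
C = 0.0001075 × 0.3329 = 3.58e-05 kg/m³.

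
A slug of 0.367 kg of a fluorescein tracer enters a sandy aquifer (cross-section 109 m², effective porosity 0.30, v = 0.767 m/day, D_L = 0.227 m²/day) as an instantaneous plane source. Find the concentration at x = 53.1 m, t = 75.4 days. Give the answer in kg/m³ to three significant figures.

For an instantaneous plane source, C(x,t) = M/(n_e·A·√(4πDt)) · exp(−(x−vt)²/(4Dt)), with n_e·A the pore (flow) area.
Plume center vt = 0.767 × 75.4 = 57.8318 m, so the well at 53.1 m is 4.7318 m upgradient of the peak.
√(4πDt) = 14.67 m, giving peak height M/(n_e·A·√(4πDt)) = 0.367/(0.30 × 109 × 14.67) = 0.0007650 kg/m³.
(x−vt)²/(4Dt) = (-4.7318)²/(4 × 0.227 × 75.4) = 0.3270; exp(−0.3270) = 0.7211.
C = 0.0007650 × 0.7211 = 0.000552 kg/m³.

0.000552 kg/m³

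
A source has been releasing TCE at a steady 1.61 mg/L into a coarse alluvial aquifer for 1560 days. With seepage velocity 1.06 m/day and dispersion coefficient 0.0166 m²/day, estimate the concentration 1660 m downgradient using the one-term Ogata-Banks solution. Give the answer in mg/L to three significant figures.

For a continuous step input, C/C₀ ≈ ½·erfc((x−vt)/(2√(Dt))).
vt = 1.06 × 1560 = 1653.6 m and 2√(Dt) = 2√(0.0166 × 1560) = 10.18 m.
Argument (x−vt)/(2√(Dt)) = (1660 − 1653.6)/10.18 = 0.6287; ½·erfc(0.6287) = 0.1870.
C = 1.61 × 0.1870 = 0.301 mg/L.

0.301 mg/L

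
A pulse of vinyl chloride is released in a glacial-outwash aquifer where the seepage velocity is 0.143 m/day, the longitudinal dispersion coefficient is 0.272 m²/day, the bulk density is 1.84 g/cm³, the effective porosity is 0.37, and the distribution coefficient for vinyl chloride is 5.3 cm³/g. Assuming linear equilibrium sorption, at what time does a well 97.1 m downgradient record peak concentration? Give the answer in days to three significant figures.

18200 days

Retardation factor R = 1 + ρ_b·K_d/n = 1 + 1.84 × 5.3/0.37 = 27.36.
Sorption retards both mechanisms: v_R = v/R = 0.005227 m/day, D_R = D/R = 0.009942 m²/day.
Peak time from v_R²t² + 2D_R t − x² = 0: t = (√(D_R² + v_R²x²) − D_R)/v_R².
√(D_R² + v_R²x²) = √(0.009942² + 0.005227² × 97.1²) = 0.5076; v_R² = 2.732e-05.
t = (0.5076 − 0.009942)/2.732e-05 = 18200 days.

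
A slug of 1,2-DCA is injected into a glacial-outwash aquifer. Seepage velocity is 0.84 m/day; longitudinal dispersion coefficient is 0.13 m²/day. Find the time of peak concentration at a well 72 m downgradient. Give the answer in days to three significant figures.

For the 1D instantaneous-source solution, setting ∂C/∂t = 0 at fixed x gives v²t² + 2Dt − x² = 0, so t = (√(D² + v²x²) − D)/v².
√(D² + v²x²) = √(0.13² + 0.84² × 72²) = 60.48; v² = 0.7056.
t = (60.48 − 0.13)/0.7056 = 85.5 days (vs. the pure-advection estimate x/v = 85.7 d).

85.5 days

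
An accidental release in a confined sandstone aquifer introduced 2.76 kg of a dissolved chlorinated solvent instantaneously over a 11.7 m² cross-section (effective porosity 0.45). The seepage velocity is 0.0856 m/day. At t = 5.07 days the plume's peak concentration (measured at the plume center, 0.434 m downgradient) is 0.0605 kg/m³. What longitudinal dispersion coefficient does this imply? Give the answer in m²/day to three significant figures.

1.18 m²/day

At the plume center C_max = M/(n_e·A·√(4πDt)), so D = M²/(4πt·(n_e·A·C_max)²).
n_e·A·C_max = 0.45 × 11.7 × 0.0605 = 0.3185 kg/m.
D = 2.76²/(4π × 5.07 × 0.3185²) = 1.18 m²/day.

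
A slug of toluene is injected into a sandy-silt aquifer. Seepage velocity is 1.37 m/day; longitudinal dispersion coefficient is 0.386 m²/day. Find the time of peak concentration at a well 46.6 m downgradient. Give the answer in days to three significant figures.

For the 1D instantaneous-source solution, setting ∂C/∂t = 0 at fixed x gives v²t² + 2Dt − x² = 0, so t = (√(D² + v²x²) − D)/v².
√(D² + v²x²) = √(0.386² + 1.37² × 46.6²) = 63.84; v² = 1.8769.
t = (63.84 − 0.386)/1.8769 = 33.8 days (vs. the pure-advection estimate x/v = 34.0 d).

33.8 days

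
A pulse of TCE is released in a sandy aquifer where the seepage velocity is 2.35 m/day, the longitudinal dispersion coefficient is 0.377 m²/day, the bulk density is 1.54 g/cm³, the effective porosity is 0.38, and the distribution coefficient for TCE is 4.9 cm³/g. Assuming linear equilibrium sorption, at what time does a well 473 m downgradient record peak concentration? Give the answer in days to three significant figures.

Retardation factor R = 1 + ρ_b·K_d/n = 1 + 1.54 × 4.9/0.38 = 20.86.
Sorption retards both mechanisms: v_R = v/R = 0.1127 m/day, D_R = D/R = 0.01807 m²/day.
Peak time from v_R²t² + 2D_R t − x² = 0: t = (√(D_R² + v_R²x²) − D_R)/v_R².
√(D_R² + v_R²x²) = √(0.01807² + 0.1127² × 473²) = 53.31; v_R² = 0.01270.
t = (53.31 − 0.01807)/0.01270 = 4200 days.

4200 days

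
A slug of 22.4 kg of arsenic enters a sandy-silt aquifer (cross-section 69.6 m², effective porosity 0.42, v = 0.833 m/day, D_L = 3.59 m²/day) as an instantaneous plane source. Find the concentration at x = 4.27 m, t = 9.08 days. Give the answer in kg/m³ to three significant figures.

0.0348 kg/m³

For an instantaneous plane source, C(x,t) = M/(n_e·A·√(4πDt)) · exp(−(x−vt)²/(4Dt)), with n_e·A the pore (flow) area.
Plume center vt = 0.833 × 9.08 = 7.56364 m, so the well at 4.27 m is 3.29364 m upgradient of the peak.
√(4πDt) = 20.24 m, giving peak height M/(n_e·A·√(4πDt)) = 22.4/(0.42 × 69.6 × 20.24) = 0.03786 kg/m³.
(x−vt)²/(4Dt) = (-3.29364)²/(4 × 3.59 × 9.08) = 0.08320; exp(−0.08320) = 0.9202.
C = 0.03786 × 0.9202 = 0.0348 kg/m³.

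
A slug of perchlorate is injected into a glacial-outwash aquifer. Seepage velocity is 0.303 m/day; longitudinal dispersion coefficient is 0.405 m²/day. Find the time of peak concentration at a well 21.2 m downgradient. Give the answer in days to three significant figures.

For the 1D instantaneous-source solution, setting ∂C/∂t = 0 at fixed x gives v²t² + 2Dt − x² = 0, so t = (√(D² + v²x²) − D)/v².
√(D² + v²x²) = √(0.405² + 0.303² × 21.2²) = 6.436; v² = 0.091809.
t = (6.436 − 0.405)/0.091809 = 65.7 days (vs. the pure-advection estimate x/v = 70.0 d).

65.7 days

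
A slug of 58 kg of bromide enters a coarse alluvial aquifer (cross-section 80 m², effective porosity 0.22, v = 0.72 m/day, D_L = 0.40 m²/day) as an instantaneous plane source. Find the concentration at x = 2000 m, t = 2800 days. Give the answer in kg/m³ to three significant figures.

0.0262 kg/m³

For an instantaneous plane source, C(x,t) = M/(n_e·A·√(4πDt)) · exp(−(x−vt)²/(4Dt)), with n_e·A the pore (flow) area.
Plume center vt = 0.72 × 2800 = 2016 m, so the well at 2000 m is 16 m upgradient of the peak.
√(4πDt) = 118.6 m, giving peak height M/(n_e·A·√(4πDt)) = 58/(0.22 × 80 × 118.6) = 0.02779 kg/m³.
(x−vt)²/(4Dt) = (-16)²/(4 × 0.40 × 2800) = 0.05714; exp(−0.05714) = 0.9445.
C = 0.02779 × 0.9445 = 0.0262 kg/m³.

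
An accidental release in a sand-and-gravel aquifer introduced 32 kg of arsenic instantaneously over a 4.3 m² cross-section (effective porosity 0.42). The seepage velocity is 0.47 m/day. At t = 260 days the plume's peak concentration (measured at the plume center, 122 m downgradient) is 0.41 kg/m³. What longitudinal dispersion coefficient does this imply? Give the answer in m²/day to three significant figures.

At the plume center C_max = M/(n_e·A·√(4πDt)), so D = M²/(4πt·(n_e·A·C_max)²).
n_e·A·C_max = 0.42 × 4.3 × 0.41 = 0.7405 kg/m.
D = 32²/(4π × 260 × 0.7405²) = 0.572 m²/day.

0.572 m²/day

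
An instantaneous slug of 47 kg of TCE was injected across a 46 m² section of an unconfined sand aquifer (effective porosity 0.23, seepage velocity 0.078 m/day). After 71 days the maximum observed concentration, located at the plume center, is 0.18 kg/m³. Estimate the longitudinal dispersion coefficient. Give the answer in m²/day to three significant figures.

At the plume center C_max = M/(n_e·A·√(4πDt)), so D = M²/(4πt·(n_e·A·C_max)²).
n_e·A·C_max = 0.23 × 46 × 0.18 = 1.904 kg/m.
D = 47²/(4π × 71 × 1.904²) = 0.683 m²/day.

0.683 m²/day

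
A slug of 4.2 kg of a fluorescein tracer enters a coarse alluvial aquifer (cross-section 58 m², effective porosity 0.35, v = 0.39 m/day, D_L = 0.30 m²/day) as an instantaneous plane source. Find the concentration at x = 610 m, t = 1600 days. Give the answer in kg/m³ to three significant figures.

For an instantaneous plane source, C(x,t) = M/(n_e·A·√(4πDt)) · exp(−(x−vt)²/(4Dt)), with n_e·A the pore (flow) area.
Plume center vt = 0.39 × 1600 = 624 m, so the well at 610 m is 14 m upgradient of the peak.
√(4πDt) = 77.67 m, giving peak height M/(n_e·A·√(4πDt)) = 4.2/(0.35 × 58 × 77.67) = 0.002664 kg/m³.
(x−vt)²/(4Dt) = (-14)²/(4 × 0.30 × 1600) = 0.1021; exp(−0.1021) = 0.9029.
C = 0.002664 × 0.9029 = 0.00241 kg/m³.

0.00241 kg/m³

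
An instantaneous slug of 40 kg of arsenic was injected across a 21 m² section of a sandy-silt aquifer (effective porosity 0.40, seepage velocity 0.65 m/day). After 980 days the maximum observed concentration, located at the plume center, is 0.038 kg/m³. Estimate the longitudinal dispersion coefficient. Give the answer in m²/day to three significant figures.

1.28 m²/day

At the plume center C_max = M/(n_e·A·√(4πDt)), so D = M²/(4πt·(n_e·A·C_max)²).
n_e·A·C_max = 0.40 × 21 × 0.038 = 0.3192 kg/m.
D = 40²/(4π × 980 × 0.3192²) = 1.28 m²/day.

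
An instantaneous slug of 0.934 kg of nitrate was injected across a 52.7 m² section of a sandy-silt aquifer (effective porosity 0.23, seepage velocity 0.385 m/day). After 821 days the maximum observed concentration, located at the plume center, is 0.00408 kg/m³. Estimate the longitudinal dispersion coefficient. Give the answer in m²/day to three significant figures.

At the plume center C_max = M/(n_e·A·√(4πDt)), so D = M²/(4πt·(n_e·A·C_max)²).
n_e·A·C_max = 0.23 × 52.7 × 0.00408 = 0.04945 kg/m.
D = 0.934²/(4π × 821 × 0.04945²) = 0.0346 m²/day.

0.0346 m²/day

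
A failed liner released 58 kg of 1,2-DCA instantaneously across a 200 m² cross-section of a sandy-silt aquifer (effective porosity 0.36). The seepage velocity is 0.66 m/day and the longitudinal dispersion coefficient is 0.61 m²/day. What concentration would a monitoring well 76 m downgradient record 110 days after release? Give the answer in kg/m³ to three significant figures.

For an instantaneous plane source, C(x,t) = M/(n_e·A·√(4πDt)) · exp(−(x−vt)²/(4Dt)), with n_e·A the pore (flow) area.
Plume center vt = 0.66 × 110 = 72.6 m, so the well at 76 m is 3.4 m downgradient of the peak.
√(4πDt) = 29.04 m, giving peak height M/(n_e·A·√(4πDt)) = 58/(0.36 × 200 × 29.04) = 0.02774 kg/m³.
(x−vt)²/(4Dt) = (3.4)²/(4 × 0.61 × 110) = 0.04307; exp(−0.04307) = 0.9578.
C = 0.02774 × 0.9578 = 0.0266 kg/m³.

0.0266 kg/m³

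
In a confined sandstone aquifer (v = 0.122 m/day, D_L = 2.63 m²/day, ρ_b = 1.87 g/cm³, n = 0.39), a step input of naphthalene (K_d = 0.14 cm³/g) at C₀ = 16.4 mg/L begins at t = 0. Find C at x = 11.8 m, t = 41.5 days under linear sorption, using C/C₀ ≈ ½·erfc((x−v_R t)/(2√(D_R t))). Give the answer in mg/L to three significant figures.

3.63 mg/L

Retardation factor R = 1 + ρ_b·K_d/n = 1 + 1.87 × 0.14/0.39 = 1.671.
Sorption retards both mechanisms: v_R = v/R = 0.07301 m/day, D_R = D/R = 1.574 m²/day.
v_R·t = 0.07301 × 41.5 = 3.029915 m; 2√(D_R t) = 16.16 m; argument = (11.8 − 3.029915)/16.16 = 0.5427.
C = C₀ × ½·erfc(0.5427) = 16.4 × 0.2214 = 3.63 mg/L.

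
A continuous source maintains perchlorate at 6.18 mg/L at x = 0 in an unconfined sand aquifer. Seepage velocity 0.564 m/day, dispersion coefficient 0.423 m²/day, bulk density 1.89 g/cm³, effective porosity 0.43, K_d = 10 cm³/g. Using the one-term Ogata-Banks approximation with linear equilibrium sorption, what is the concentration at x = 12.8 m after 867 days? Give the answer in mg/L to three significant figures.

Retardation factor R = 1 + ρ_b·K_d/n = 1 + 1.89 × 10/0.43 = 44.95.
Sorption retards both mechanisms: v_R = v/R = 0.01255 m/day, D_R = D/R = 0.009410 m²/day.
v_R·t = 0.01255 × 867 = 10.88085 m; 2√(D_R t) = 5.713 m; argument = (12.8 − 10.88085)/5.713 = 0.3359.
C = C₀ × ½·erfc(0.3359) = 6.18 × 0.3174 = 1.96 mg/L.

1.96 mg/L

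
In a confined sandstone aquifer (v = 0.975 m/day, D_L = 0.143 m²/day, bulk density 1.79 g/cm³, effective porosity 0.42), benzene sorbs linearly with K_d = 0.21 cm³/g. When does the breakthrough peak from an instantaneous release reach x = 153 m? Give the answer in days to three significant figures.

Retardation factor R = 1 + ρ_b·K_d/n = 1 + 1.79 × 0.21/0.42 = 1.895.
Sorption retards both mechanisms: v_R = v/R = 0.5145 m/day, D_R = D/R = 0.07546 m²/day.
Peak time from v_R²t² + 2D_R t − x² = 0: t = (√(D_R² + v_R²x²) − D_R)/v_R².
√(D_R² + v_R²x²) = √(0.07546² + 0.5145² × 153²) = 78.72; v_R² = 0.2647.
t = (78.72 − 0.07546)/0.2647 = 297 days.

297 days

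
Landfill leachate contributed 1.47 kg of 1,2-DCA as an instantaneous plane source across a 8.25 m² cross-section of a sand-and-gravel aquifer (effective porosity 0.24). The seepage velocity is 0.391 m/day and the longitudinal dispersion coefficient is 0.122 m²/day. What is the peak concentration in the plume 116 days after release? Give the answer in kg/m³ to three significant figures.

0.0557 kg/m³

The peak of an instantaneous 1D plume sits at x = vt; there the Gaussian factor is 1 and C_max = M/(n_e·A·√(4πDt)), where n_e·A is the pore area the mass is dissolved in.
√(4πDt) = √(4π × 0.122 × 116) = 13.34 m, so C_max = 1.47/(0.24 × 8.25 × 13.34) = 0.0557 kg/m³.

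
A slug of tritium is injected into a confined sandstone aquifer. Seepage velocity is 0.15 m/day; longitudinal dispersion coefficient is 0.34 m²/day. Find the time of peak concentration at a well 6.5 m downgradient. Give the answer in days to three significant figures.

For the 1D instantaneous-source solution, setting ∂C/∂t = 0 at fixed x gives v²t² + 2Dt − x² = 0, so t = (√(D² + v²x²) − D)/v².
√(D² + v²x²) = √(0.34² + 0.15² × 6.5²) = 1.033; v² = 0.0225.
t = (1.033 − 0.34)/0.0225 = 30.8 days (vs. the pure-advection estimate x/v = 43.3 d).

30.8 days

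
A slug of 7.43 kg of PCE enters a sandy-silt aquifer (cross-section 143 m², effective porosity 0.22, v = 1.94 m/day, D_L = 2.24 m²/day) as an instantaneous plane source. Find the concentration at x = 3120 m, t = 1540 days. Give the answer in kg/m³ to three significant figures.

For an instantaneous plane source, C(x,t) = M/(n_e·A·√(4πDt)) · exp(−(x−vt)²/(4Dt)), with n_e·A the pore (flow) area.
Plume center vt = 1.94 × 1540 = 2987.6 m, so the well at 3120 m is 132.4 m downgradient of the peak.
√(4πDt) = 208.2 m, giving peak height M/(n_e·A·√(4πDt)) = 7.43/(0.22 × 143 × 208.2) = 0.001134 kg/m³.
(x−vt)²/(4Dt) = (132.4)²/(4 × 2.24 × 1540) = 1.270; exp(−1.270) = 0.2808.
C = 0.001134 × 0.2808 = 0.000318 kg/m³.

0.000318 kg/m³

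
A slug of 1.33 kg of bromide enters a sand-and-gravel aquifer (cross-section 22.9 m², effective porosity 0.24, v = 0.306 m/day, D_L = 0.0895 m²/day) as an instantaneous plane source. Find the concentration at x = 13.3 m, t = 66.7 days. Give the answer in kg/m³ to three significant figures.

For an instantaneous plane source, C(x,t) = M/(n_e·A·√(4πDt)) · exp(−(x−vt)²/(4Dt)), with n_e·A the pore (flow) area.
Plume center vt = 0.306 × 66.7 = 20.4102 m, so the well at 13.3 m is 7.1102 m upgradient of the peak.
√(4πDt) = 8.661 m, giving peak height M/(n_e·A·√(4πDt)) = 1.33/(0.24 × 22.9 × 8.661) = 0.02794 kg/m³.
(x−vt)²/(4Dt) = (-7.1102)²/(4 × 0.0895 × 66.7) = 2.117; exp(−2.117) = 0.1204.
C = 0.02794 × 0.1204 = 0.00336 kg/m³.

0.00336 kg/m³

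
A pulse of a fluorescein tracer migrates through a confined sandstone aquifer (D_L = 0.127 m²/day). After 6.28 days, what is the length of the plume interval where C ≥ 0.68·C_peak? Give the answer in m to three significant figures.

2.22 m

The plume is Gaussian with σ = √(2Dt) = √(2 × 0.127 × 6.28) = 1.263 m.
C/C_peak = exp(−Δx²/(2σ²)) = 0.68 ⇒ Δx = σ·√(−2 ln 0.68) = 1.263 × 0.8783 = 1.109 m.
Width = 2Δx = 2.22 m.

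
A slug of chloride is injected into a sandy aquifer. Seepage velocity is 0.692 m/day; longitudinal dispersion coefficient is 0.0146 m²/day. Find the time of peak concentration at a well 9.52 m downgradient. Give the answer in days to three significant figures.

13.7 days

For the 1D instantaneous-source solution, setting ∂C/∂t = 0 at fixed x gives v²t² + 2Dt − x² = 0, so t = (√(D² + v²x²) − D)/v².
√(D² + v²x²) = √(0.0146² + 0.692² × 9.52²) = 6.588; v² = 0.478864.
t = (6.588 − 0.0146)/0.478864 = 13.7 days (vs. the pure-advection estimate x/v = 13.8 d).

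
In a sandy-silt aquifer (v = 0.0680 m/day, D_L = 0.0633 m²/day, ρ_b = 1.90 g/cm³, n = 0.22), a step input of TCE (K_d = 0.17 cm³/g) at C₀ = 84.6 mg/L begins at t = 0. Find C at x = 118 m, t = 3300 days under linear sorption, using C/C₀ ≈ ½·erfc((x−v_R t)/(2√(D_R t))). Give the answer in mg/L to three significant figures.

1.58 mg/L

Retardation factor R = 1 + ρ_b·K_d/n = 1 + 1.90 × 0.17/0.22 = 2.468.
Sorption retards both mechanisms: v_R = v/R = 0.02755 m/day, D_R = D/R = 0.02565 m²/day.
v_R·t = 0.02755 × 3300 = 90.915 m; 2√(D_R t) = 18.40 m; argument = (118 − 90.915)/18.40 = 1.472.
C = C₀ × ½·erfc(1.472) = 84.6 × 0.01868 = 1.58 mg/L.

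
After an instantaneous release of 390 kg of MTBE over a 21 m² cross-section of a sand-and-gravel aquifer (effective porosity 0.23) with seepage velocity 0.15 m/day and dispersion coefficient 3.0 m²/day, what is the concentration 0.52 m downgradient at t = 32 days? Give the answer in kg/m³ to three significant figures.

For an instantaneous plane source, C(x,t) = M/(n_e·A·√(4πDt)) · exp(−(x−vt)²/(4Dt)), with n_e·A the pore (flow) area.
Plume center vt = 0.15 × 32 = 4.8 m, so the well at 0.52 m is 4.28 m upgradient of the peak.
√(4πDt) = 34.73 m, giving peak height M/(n_e·A·√(4πDt)) = 390/(0.23 × 21 × 34.73) = 2.325 kg/m³.
(x−vt)²/(4Dt) = (-4.28)²/(4 × 3.0 × 32) = 0.04770; exp(−0.04770) = 0.9534.
C = 2.325 × 0.9534 = 2.22 kg/m³.

2.22 kg/m³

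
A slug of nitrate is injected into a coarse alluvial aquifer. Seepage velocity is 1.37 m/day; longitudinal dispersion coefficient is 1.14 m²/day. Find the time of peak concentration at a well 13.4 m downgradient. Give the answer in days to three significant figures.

9.19 days

For the 1D instantaneous-source solution, setting ∂C/∂t = 0 at fixed x gives v²t² + 2Dt − x² = 0, so t = (√(D² + v²x²) − D)/v².
√(D² + v²x²) = √(1.14² + 1.37² × 13.4²) = 18.39; v² = 1.8769.
t = (18.39 − 1.14)/1.8769 = 9.19 days (vs. the pure-advection estimate x/v = 9.78 d).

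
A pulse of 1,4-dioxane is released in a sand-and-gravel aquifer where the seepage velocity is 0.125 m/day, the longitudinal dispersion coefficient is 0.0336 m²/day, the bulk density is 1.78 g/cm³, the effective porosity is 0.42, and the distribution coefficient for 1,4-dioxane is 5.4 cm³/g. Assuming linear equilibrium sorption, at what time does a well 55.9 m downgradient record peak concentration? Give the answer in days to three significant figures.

10600 days

Retardation factor R = 1 + ρ_b·K_d/n = 1 + 1.78 × 5.4/0.42 = 23.89.
Sorption retards both mechanisms: v_R = v/R = 0.005232 m/day, D_R = D/R = 0.001406 m²/day.
Peak time from v_R²t² + 2D_R t − x² = 0: t = (√(D_R² + v_R²x²) − D_R)/v_R².
√(D_R² + v_R²x²) = √(0.001406² + 0.005232² × 55.9²) = 0.2925; v_R² = 2.737e-05.
t = (0.2925 − 0.001406)/2.737e-05 = 10600 days.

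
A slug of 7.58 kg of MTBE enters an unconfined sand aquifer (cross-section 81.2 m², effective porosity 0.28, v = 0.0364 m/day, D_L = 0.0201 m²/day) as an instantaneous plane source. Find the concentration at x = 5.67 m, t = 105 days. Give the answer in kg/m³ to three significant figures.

0.0432 kg/m³

For an instantaneous plane source, C(x,t) = M/(n_e·A·√(4πDt)) · exp(−(x−vt)²/(4Dt)), with n_e·A the pore (flow) area.
Plume center vt = 0.0364 × 105 = 3.822 m, so the well at 5.67 m is 1.848 m downgradient of the peak.
√(4πDt) = 5.150 m, giving peak height M/(n_e·A·√(4πDt)) = 7.58/(0.28 × 81.2 × 5.150) = 0.06474 kg/m³.
(x−vt)²/(4Dt) = (1.848)²/(4 × 0.0201 × 105) = 0.4045; exp(−0.4045) = 0.6673.
C = 0.06474 × 0.6673 = 0.0432 kg/m³.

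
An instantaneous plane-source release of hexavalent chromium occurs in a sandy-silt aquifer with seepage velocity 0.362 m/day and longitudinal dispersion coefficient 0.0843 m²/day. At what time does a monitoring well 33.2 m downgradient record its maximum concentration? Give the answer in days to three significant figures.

For the 1D instantaneous-source solution, setting ∂C/∂t = 0 at fixed x gives v²t² + 2Dt − x² = 0, so t = (√(D² + v²x²) − D)/v².
√(D² + v²x²) = √(0.0843² + 0.362² × 33.2²) = 12.02; v² = 0.131044.
t = (12.02 − 0.0843)/0.131044 = 91.1 days (vs. the pure-advection estimate x/v = 91.7 d).

91.1 days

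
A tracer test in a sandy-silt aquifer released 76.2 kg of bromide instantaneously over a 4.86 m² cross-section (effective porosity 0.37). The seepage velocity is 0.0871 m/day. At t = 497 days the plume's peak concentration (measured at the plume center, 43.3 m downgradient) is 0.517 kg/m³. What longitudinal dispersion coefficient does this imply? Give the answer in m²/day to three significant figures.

1.08 m²/day

At the plume center C_max = M/(n_e·A·√(4πDt)), so D = M²/(4πt·(n_e·A·C_max)²).
n_e·A·C_max = 0.37 × 4.86 × 0.517 = 0.9297 kg/m.
D = 76.2²/(4π × 497 × 0.9297²) = 1.08 m²/day.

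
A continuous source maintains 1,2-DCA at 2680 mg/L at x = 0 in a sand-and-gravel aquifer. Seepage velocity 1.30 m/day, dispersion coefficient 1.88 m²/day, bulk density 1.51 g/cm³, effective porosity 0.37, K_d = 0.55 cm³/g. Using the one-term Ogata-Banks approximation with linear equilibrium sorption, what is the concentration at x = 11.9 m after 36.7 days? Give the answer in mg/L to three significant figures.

Retardation factor R = 1 + ρ_b·K_d/n = 1 + 1.51 × 0.55/0.37 = 3.245.
Sorption retards both mechanisms: v_R = v/R = 0.4006 m/day, D_R = D/R = 0.5794 m²/day.
v_R·t = 0.4006 × 36.7 = 14.70202 m; 2√(D_R t) = 9.223 m; argument = (11.9 − 14.70202)/9.223 = -0.3038.
C = C₀ × ½·erfc(-0.3038) = 2680 × 0.6663 = 1790 mg/L.

1790 mg/L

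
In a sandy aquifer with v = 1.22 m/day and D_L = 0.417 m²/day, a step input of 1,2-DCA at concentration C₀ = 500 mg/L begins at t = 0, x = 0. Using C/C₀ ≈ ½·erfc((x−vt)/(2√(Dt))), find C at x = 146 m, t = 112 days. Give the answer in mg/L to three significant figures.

83.2 mg/L

For a continuous step input, C/C₀ ≈ ½·erfc((x−vt)/(2√(Dt))).
vt = 1.22 × 112 = 136.64 m and 2√(Dt) = 2√(0.417 × 112) = 13.67 m.
Argument (x−vt)/(2√(Dt)) = (146 − 136.64)/13.67 = 0.6847; ½·erfc(0.6847) = 0.1664.
C = 500 × 0.1664 = 83.2 mg/L.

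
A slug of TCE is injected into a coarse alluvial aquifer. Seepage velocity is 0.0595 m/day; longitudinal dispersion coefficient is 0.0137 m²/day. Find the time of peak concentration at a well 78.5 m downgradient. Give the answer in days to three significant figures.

For the 1D instantaneous-source solution, setting ∂C/∂t = 0 at fixed x gives v²t² + 2Dt − x² = 0, so t = (√(D² + v²x²) − D)/v².
√(D² + v²x²) = √(0.0137² + 0.0595² × 78.5²) = 4.671; v² = 0.00354025.
t = (4.671 − 0.0137)/0.00354025 = 1320 days (vs. the pure-advection estimate x/v = 1320 d).

1320 days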